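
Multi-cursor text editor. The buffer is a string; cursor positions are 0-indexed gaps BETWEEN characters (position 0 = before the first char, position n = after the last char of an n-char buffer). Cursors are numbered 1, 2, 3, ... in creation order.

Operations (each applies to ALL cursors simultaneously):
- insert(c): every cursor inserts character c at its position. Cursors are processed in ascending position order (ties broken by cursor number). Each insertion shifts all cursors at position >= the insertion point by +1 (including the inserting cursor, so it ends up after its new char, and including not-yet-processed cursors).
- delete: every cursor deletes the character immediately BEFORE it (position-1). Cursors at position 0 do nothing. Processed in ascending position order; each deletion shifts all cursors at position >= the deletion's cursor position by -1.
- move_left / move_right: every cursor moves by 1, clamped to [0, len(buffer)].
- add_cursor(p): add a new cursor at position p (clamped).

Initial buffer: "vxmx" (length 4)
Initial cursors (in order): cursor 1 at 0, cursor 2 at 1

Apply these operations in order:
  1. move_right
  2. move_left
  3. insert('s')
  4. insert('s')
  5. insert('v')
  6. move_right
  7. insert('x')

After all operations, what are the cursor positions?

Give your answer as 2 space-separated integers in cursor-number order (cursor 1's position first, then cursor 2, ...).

Answer: 5 10

Derivation:
After op 1 (move_right): buffer="vxmx" (len 4), cursors c1@1 c2@2, authorship ....
After op 2 (move_left): buffer="vxmx" (len 4), cursors c1@0 c2@1, authorship ....
After op 3 (insert('s')): buffer="svsxmx" (len 6), cursors c1@1 c2@3, authorship 1.2...
After op 4 (insert('s')): buffer="ssvssxmx" (len 8), cursors c1@2 c2@5, authorship 11.22...
After op 5 (insert('v')): buffer="ssvvssvxmx" (len 10), cursors c1@3 c2@7, authorship 111.222...
After op 6 (move_right): buffer="ssvvssvxmx" (len 10), cursors c1@4 c2@8, authorship 111.222...
After op 7 (insert('x')): buffer="ssvvxssvxxmx" (len 12), cursors c1@5 c2@10, authorship 111.1222.2..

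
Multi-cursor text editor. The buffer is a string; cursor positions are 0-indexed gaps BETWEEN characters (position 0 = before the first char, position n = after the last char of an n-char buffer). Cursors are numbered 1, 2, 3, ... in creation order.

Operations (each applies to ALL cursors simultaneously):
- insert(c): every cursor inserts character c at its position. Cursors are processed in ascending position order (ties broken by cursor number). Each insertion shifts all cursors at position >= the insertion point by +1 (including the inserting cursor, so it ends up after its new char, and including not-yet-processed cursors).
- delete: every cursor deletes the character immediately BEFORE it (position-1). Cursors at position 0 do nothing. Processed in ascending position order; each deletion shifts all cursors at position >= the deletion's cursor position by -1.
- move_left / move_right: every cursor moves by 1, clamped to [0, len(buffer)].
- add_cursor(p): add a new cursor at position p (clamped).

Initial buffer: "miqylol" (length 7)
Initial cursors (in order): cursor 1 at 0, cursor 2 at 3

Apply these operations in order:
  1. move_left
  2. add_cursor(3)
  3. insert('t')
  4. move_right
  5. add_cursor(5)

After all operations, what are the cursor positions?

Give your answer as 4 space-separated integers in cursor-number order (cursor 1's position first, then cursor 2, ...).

Answer: 2 5 7 5

Derivation:
After op 1 (move_left): buffer="miqylol" (len 7), cursors c1@0 c2@2, authorship .......
After op 2 (add_cursor(3)): buffer="miqylol" (len 7), cursors c1@0 c2@2 c3@3, authorship .......
After op 3 (insert('t')): buffer="tmitqtylol" (len 10), cursors c1@1 c2@4 c3@6, authorship 1..2.3....
After op 4 (move_right): buffer="tmitqtylol" (len 10), cursors c1@2 c2@5 c3@7, authorship 1..2.3....
After op 5 (add_cursor(5)): buffer="tmitqtylol" (len 10), cursors c1@2 c2@5 c4@5 c3@7, authorship 1..2.3....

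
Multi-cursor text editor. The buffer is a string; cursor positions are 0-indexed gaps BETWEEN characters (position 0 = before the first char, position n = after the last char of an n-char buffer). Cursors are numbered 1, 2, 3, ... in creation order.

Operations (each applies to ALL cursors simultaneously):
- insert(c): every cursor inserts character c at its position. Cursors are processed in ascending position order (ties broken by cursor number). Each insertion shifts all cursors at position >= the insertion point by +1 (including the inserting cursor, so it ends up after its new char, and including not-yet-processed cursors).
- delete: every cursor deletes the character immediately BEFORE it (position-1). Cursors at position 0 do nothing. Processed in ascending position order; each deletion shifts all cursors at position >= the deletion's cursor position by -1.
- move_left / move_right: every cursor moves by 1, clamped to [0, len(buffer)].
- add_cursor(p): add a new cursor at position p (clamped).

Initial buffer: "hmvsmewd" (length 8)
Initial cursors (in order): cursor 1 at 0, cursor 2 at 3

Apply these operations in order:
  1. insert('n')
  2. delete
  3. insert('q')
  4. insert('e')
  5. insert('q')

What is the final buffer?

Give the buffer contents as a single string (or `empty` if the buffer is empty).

After op 1 (insert('n')): buffer="nhmvnsmewd" (len 10), cursors c1@1 c2@5, authorship 1...2.....
After op 2 (delete): buffer="hmvsmewd" (len 8), cursors c1@0 c2@3, authorship ........
After op 3 (insert('q')): buffer="qhmvqsmewd" (len 10), cursors c1@1 c2@5, authorship 1...2.....
After op 4 (insert('e')): buffer="qehmvqesmewd" (len 12), cursors c1@2 c2@7, authorship 11...22.....
After op 5 (insert('q')): buffer="qeqhmvqeqsmewd" (len 14), cursors c1@3 c2@9, authorship 111...222.....

Answer: qeqhmvqeqsmewd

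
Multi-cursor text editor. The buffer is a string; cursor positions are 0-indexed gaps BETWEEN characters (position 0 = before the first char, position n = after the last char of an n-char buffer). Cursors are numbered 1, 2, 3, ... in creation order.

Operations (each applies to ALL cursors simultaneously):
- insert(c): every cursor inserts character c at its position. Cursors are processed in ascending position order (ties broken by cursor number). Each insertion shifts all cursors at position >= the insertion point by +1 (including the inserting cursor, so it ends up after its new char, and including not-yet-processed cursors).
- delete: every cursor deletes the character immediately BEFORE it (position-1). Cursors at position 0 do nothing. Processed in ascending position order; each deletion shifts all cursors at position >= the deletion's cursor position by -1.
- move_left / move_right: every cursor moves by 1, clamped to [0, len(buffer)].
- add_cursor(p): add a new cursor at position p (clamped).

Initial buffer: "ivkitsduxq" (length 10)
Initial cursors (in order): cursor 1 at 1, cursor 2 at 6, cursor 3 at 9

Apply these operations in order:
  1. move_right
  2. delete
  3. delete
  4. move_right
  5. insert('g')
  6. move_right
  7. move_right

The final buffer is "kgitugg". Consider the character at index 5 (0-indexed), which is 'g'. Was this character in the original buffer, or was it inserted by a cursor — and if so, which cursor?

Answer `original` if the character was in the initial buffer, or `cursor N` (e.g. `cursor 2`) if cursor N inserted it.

Answer: cursor 2

Derivation:
After op 1 (move_right): buffer="ivkitsduxq" (len 10), cursors c1@2 c2@7 c3@10, authorship ..........
After op 2 (delete): buffer="ikitsux" (len 7), cursors c1@1 c2@5 c3@7, authorship .......
After op 3 (delete): buffer="kitu" (len 4), cursors c1@0 c2@3 c3@4, authorship ....
After op 4 (move_right): buffer="kitu" (len 4), cursors c1@1 c2@4 c3@4, authorship ....
After op 5 (insert('g')): buffer="kgitugg" (len 7), cursors c1@2 c2@7 c3@7, authorship .1...23
After op 6 (move_right): buffer="kgitugg" (len 7), cursors c1@3 c2@7 c3@7, authorship .1...23
After op 7 (move_right): buffer="kgitugg" (len 7), cursors c1@4 c2@7 c3@7, authorship .1...23
Authorship (.=original, N=cursor N): . 1 . . . 2 3
Index 5: author = 2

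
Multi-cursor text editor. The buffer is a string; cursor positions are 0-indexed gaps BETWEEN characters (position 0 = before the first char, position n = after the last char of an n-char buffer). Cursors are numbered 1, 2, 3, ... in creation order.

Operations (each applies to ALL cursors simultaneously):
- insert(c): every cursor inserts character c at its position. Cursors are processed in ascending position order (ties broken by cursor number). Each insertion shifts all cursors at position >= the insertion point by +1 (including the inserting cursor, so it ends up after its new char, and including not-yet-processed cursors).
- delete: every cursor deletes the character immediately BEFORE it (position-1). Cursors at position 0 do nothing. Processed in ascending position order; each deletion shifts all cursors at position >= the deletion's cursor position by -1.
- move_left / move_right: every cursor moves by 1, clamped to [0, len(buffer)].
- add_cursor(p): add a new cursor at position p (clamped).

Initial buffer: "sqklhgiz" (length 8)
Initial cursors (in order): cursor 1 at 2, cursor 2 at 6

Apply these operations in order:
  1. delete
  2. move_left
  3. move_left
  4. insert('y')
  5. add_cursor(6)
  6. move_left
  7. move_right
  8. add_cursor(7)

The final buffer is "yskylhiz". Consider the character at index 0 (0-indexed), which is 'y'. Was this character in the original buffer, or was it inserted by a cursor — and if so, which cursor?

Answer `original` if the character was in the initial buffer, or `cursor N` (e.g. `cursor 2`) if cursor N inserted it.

After op 1 (delete): buffer="sklhiz" (len 6), cursors c1@1 c2@4, authorship ......
After op 2 (move_left): buffer="sklhiz" (len 6), cursors c1@0 c2@3, authorship ......
After op 3 (move_left): buffer="sklhiz" (len 6), cursors c1@0 c2@2, authorship ......
After op 4 (insert('y')): buffer="yskylhiz" (len 8), cursors c1@1 c2@4, authorship 1..2....
After op 5 (add_cursor(6)): buffer="yskylhiz" (len 8), cursors c1@1 c2@4 c3@6, authorship 1..2....
After op 6 (move_left): buffer="yskylhiz" (len 8), cursors c1@0 c2@3 c3@5, authorship 1..2....
After op 7 (move_right): buffer="yskylhiz" (len 8), cursors c1@1 c2@4 c3@6, authorship 1..2....
After op 8 (add_cursor(7)): buffer="yskylhiz" (len 8), cursors c1@1 c2@4 c3@6 c4@7, authorship 1..2....
Authorship (.=original, N=cursor N): 1 . . 2 . . . .
Index 0: author = 1

Answer: cursor 1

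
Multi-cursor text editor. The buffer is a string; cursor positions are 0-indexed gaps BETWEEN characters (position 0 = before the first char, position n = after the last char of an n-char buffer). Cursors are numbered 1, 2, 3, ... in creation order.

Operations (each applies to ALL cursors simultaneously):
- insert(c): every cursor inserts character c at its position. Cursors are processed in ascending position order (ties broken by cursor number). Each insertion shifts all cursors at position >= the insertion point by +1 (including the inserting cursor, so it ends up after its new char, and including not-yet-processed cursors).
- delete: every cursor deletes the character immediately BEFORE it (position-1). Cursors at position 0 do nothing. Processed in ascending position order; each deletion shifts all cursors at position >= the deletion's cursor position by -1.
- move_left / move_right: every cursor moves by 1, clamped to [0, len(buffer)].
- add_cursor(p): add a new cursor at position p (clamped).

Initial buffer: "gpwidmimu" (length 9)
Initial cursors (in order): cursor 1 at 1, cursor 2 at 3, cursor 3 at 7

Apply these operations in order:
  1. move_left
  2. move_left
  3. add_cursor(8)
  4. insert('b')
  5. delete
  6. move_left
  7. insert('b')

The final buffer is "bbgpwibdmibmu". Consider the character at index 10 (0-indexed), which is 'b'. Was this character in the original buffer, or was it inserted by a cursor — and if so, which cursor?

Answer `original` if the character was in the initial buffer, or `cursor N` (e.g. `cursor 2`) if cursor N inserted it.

After op 1 (move_left): buffer="gpwidmimu" (len 9), cursors c1@0 c2@2 c3@6, authorship .........
After op 2 (move_left): buffer="gpwidmimu" (len 9), cursors c1@0 c2@1 c3@5, authorship .........
After op 3 (add_cursor(8)): buffer="gpwidmimu" (len 9), cursors c1@0 c2@1 c3@5 c4@8, authorship .........
After op 4 (insert('b')): buffer="bgbpwidbmimbu" (len 13), cursors c1@1 c2@3 c3@8 c4@12, authorship 1.2....3...4.
After op 5 (delete): buffer="gpwidmimu" (len 9), cursors c1@0 c2@1 c3@5 c4@8, authorship .........
After op 6 (move_left): buffer="gpwidmimu" (len 9), cursors c1@0 c2@0 c3@4 c4@7, authorship .........
After op 7 (insert('b')): buffer="bbgpwibdmibmu" (len 13), cursors c1@2 c2@2 c3@7 c4@11, authorship 12....3...4..
Authorship (.=original, N=cursor N): 1 2 . . . . 3 . . . 4 . .
Index 10: author = 4

Answer: cursor 4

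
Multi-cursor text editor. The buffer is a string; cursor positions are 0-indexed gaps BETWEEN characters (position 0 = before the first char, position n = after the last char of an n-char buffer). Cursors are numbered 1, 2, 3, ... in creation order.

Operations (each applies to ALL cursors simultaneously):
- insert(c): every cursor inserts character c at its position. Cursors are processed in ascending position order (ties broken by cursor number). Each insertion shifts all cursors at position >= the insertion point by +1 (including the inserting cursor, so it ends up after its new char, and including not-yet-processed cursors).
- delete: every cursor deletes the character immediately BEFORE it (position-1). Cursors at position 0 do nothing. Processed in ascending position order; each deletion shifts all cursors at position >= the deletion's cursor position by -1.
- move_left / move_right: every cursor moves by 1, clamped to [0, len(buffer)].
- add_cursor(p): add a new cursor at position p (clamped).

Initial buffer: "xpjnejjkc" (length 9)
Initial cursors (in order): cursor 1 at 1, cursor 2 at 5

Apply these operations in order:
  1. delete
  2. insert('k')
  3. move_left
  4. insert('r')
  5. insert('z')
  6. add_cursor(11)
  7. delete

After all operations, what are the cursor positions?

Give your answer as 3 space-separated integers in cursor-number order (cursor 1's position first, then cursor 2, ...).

Answer: 1 6 8

Derivation:
After op 1 (delete): buffer="pjnjjkc" (len 7), cursors c1@0 c2@3, authorship .......
After op 2 (insert('k')): buffer="kpjnkjjkc" (len 9), cursors c1@1 c2@5, authorship 1...2....
After op 3 (move_left): buffer="kpjnkjjkc" (len 9), cursors c1@0 c2@4, authorship 1...2....
After op 4 (insert('r')): buffer="rkpjnrkjjkc" (len 11), cursors c1@1 c2@6, authorship 11...22....
After op 5 (insert('z')): buffer="rzkpjnrzkjjkc" (len 13), cursors c1@2 c2@8, authorship 111...222....
After op 6 (add_cursor(11)): buffer="rzkpjnrzkjjkc" (len 13), cursors c1@2 c2@8 c3@11, authorship 111...222....
After op 7 (delete): buffer="rkpjnrkjkc" (len 10), cursors c1@1 c2@6 c3@8, authorship 11...22...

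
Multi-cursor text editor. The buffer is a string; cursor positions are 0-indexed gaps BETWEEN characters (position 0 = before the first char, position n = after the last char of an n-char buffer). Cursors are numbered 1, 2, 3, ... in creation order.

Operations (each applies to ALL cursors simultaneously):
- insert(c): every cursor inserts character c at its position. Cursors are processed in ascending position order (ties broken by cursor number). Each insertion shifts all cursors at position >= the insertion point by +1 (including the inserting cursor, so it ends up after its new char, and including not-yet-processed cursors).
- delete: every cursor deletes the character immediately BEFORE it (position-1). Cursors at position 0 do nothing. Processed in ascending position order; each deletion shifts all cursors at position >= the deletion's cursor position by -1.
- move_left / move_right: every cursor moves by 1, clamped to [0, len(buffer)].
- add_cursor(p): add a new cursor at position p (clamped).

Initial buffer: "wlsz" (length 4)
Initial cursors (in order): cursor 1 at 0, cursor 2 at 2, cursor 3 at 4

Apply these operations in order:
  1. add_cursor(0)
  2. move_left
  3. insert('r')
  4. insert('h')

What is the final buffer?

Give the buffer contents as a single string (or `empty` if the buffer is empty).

Answer: rrhhwrhlsrhz

Derivation:
After op 1 (add_cursor(0)): buffer="wlsz" (len 4), cursors c1@0 c4@0 c2@2 c3@4, authorship ....
After op 2 (move_left): buffer="wlsz" (len 4), cursors c1@0 c4@0 c2@1 c3@3, authorship ....
After op 3 (insert('r')): buffer="rrwrlsrz" (len 8), cursors c1@2 c4@2 c2@4 c3@7, authorship 14.2..3.
After op 4 (insert('h')): buffer="rrhhwrhlsrhz" (len 12), cursors c1@4 c4@4 c2@7 c3@11, authorship 1414.22..33.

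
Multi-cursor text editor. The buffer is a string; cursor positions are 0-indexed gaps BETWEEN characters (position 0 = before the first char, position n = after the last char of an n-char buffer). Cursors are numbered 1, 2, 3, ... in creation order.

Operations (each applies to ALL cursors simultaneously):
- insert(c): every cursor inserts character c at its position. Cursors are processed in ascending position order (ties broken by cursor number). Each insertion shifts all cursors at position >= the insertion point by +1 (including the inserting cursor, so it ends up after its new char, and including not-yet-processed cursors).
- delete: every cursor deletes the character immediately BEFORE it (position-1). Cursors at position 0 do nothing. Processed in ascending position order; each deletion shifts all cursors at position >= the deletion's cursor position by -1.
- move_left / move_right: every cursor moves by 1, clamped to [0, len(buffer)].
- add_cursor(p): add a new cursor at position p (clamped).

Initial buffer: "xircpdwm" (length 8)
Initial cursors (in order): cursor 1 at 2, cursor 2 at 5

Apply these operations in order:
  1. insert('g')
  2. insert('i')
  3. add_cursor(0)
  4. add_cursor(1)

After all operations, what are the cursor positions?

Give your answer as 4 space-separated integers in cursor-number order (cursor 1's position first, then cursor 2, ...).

After op 1 (insert('g')): buffer="xigrcpgdwm" (len 10), cursors c1@3 c2@7, authorship ..1...2...
After op 2 (insert('i')): buffer="xigircpgidwm" (len 12), cursors c1@4 c2@9, authorship ..11...22...
After op 3 (add_cursor(0)): buffer="xigircpgidwm" (len 12), cursors c3@0 c1@4 c2@9, authorship ..11...22...
After op 4 (add_cursor(1)): buffer="xigircpgidwm" (len 12), cursors c3@0 c4@1 c1@4 c2@9, authorship ..11...22...

Answer: 4 9 0 1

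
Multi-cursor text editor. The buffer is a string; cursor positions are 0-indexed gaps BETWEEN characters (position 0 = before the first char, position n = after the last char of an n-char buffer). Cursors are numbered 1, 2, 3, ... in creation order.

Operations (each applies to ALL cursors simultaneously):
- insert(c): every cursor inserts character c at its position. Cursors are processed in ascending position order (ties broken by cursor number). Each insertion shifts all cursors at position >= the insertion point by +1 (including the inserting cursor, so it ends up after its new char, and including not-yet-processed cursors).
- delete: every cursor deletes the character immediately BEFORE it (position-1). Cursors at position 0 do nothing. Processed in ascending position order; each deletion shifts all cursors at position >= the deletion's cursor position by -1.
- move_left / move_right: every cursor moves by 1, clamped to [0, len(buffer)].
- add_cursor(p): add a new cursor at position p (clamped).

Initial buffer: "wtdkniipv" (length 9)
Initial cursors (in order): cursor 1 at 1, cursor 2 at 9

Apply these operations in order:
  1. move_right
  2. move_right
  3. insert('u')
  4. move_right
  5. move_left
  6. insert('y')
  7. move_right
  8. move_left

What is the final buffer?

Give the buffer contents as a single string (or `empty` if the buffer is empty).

Answer: wtduykniipvyu

Derivation:
After op 1 (move_right): buffer="wtdkniipv" (len 9), cursors c1@2 c2@9, authorship .........
After op 2 (move_right): buffer="wtdkniipv" (len 9), cursors c1@3 c2@9, authorship .........
After op 3 (insert('u')): buffer="wtdukniipvu" (len 11), cursors c1@4 c2@11, authorship ...1......2
After op 4 (move_right): buffer="wtdukniipvu" (len 11), cursors c1@5 c2@11, authorship ...1......2
After op 5 (move_left): buffer="wtdukniipvu" (len 11), cursors c1@4 c2@10, authorship ...1......2
After op 6 (insert('y')): buffer="wtduykniipvyu" (len 13), cursors c1@5 c2@12, authorship ...11......22
After op 7 (move_right): buffer="wtduykniipvyu" (len 13), cursors c1@6 c2@13, authorship ...11......22
After op 8 (move_left): buffer="wtduykniipvyu" (len 13), cursors c1@5 c2@12, authorship ...11......22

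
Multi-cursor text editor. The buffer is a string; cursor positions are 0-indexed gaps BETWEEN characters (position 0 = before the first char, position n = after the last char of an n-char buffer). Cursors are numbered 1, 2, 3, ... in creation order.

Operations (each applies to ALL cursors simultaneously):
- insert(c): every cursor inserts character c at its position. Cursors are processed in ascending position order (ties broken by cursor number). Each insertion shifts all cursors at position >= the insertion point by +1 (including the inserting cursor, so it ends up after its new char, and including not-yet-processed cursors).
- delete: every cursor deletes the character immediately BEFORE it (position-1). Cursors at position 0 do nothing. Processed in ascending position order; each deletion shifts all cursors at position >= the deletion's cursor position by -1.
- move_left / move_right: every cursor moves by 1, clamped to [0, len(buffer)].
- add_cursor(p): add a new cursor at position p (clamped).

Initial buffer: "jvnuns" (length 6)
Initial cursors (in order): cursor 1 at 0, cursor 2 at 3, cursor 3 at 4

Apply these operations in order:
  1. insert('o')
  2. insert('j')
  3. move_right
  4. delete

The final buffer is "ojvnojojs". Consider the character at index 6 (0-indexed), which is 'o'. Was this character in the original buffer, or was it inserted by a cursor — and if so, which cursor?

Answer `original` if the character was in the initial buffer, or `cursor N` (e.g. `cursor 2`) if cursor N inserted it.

Answer: cursor 3

Derivation:
After op 1 (insert('o')): buffer="ojvnouons" (len 9), cursors c1@1 c2@5 c3@7, authorship 1...2.3..
After op 2 (insert('j')): buffer="ojjvnojuojns" (len 12), cursors c1@2 c2@7 c3@10, authorship 11...22.33..
After op 3 (move_right): buffer="ojjvnojuojns" (len 12), cursors c1@3 c2@8 c3@11, authorship 11...22.33..
After op 4 (delete): buffer="ojvnojojs" (len 9), cursors c1@2 c2@6 c3@8, authorship 11..2233.
Authorship (.=original, N=cursor N): 1 1 . . 2 2 3 3 .
Index 6: author = 3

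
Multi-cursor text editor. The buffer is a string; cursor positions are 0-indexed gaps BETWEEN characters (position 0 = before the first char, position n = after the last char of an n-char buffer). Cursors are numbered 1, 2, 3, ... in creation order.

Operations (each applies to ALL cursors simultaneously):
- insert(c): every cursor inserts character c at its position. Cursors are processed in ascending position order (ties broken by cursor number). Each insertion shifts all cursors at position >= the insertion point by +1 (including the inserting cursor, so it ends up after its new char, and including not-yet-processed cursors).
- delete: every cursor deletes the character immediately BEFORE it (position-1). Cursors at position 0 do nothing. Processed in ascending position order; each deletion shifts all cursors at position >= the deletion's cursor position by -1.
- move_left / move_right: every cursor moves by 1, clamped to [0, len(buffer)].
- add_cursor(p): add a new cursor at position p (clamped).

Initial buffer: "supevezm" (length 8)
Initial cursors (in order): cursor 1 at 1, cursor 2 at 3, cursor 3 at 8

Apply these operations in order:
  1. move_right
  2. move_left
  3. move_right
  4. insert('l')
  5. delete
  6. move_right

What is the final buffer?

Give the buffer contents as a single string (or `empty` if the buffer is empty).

After op 1 (move_right): buffer="supevezm" (len 8), cursors c1@2 c2@4 c3@8, authorship ........
After op 2 (move_left): buffer="supevezm" (len 8), cursors c1@1 c2@3 c3@7, authorship ........
After op 3 (move_right): buffer="supevezm" (len 8), cursors c1@2 c2@4 c3@8, authorship ........
After op 4 (insert('l')): buffer="sulpelvezml" (len 11), cursors c1@3 c2@6 c3@11, authorship ..1..2....3
After op 5 (delete): buffer="supevezm" (len 8), cursors c1@2 c2@4 c3@8, authorship ........
After op 6 (move_right): buffer="supevezm" (len 8), cursors c1@3 c2@5 c3@8, authorship ........

Answer: supevezm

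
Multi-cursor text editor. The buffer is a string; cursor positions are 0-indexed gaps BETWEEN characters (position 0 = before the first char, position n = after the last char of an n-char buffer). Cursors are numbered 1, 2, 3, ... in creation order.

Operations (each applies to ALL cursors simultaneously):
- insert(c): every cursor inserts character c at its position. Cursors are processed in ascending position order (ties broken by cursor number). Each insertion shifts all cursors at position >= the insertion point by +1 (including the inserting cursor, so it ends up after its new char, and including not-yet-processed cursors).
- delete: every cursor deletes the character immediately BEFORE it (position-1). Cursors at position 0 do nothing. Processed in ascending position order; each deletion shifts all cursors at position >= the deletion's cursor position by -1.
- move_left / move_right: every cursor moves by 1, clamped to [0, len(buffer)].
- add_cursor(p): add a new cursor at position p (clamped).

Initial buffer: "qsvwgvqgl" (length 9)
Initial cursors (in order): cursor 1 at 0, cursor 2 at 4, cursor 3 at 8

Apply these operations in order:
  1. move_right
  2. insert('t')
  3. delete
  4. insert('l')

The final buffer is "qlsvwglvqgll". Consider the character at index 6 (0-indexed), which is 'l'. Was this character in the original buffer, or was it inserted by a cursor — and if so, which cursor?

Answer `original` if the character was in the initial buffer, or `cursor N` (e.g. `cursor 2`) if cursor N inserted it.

Answer: cursor 2

Derivation:
After op 1 (move_right): buffer="qsvwgvqgl" (len 9), cursors c1@1 c2@5 c3@9, authorship .........
After op 2 (insert('t')): buffer="qtsvwgtvqglt" (len 12), cursors c1@2 c2@7 c3@12, authorship .1....2....3
After op 3 (delete): buffer="qsvwgvqgl" (len 9), cursors c1@1 c2@5 c3@9, authorship .........
After op 4 (insert('l')): buffer="qlsvwglvqgll" (len 12), cursors c1@2 c2@7 c3@12, authorship .1....2....3
Authorship (.=original, N=cursor N): . 1 . . . . 2 . . . . 3
Index 6: author = 2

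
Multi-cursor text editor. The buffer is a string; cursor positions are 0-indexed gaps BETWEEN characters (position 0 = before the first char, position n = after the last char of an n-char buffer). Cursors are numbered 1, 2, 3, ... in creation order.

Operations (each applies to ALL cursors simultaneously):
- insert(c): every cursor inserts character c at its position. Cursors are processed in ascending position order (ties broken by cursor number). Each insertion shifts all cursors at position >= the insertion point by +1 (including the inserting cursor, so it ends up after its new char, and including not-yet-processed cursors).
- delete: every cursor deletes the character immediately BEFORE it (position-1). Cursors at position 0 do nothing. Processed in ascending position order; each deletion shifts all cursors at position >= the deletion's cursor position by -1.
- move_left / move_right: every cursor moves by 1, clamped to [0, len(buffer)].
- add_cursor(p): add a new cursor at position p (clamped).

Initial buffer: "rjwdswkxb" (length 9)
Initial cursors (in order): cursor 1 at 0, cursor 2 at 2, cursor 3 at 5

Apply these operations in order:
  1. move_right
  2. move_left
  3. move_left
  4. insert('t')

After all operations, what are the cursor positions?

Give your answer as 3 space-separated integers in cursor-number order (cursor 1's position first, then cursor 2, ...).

After op 1 (move_right): buffer="rjwdswkxb" (len 9), cursors c1@1 c2@3 c3@6, authorship .........
After op 2 (move_left): buffer="rjwdswkxb" (len 9), cursors c1@0 c2@2 c3@5, authorship .........
After op 3 (move_left): buffer="rjwdswkxb" (len 9), cursors c1@0 c2@1 c3@4, authorship .........
After op 4 (insert('t')): buffer="trtjwdtswkxb" (len 12), cursors c1@1 c2@3 c3@7, authorship 1.2...3.....

Answer: 1 3 7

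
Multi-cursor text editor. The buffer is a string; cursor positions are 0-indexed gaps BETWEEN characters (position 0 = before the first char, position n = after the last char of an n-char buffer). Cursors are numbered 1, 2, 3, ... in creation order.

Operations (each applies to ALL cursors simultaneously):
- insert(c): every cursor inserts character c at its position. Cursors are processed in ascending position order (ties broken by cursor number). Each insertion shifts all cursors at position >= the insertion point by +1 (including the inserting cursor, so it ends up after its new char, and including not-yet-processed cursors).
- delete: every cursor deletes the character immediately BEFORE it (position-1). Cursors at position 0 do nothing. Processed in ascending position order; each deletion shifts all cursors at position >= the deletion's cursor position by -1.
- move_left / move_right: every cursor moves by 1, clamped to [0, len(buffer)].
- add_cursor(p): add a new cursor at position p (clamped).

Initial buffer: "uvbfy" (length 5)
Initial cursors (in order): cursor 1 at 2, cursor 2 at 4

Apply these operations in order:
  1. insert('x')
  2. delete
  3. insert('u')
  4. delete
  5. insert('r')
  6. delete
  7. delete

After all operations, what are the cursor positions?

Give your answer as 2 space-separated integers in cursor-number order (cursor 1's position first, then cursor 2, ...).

After op 1 (insert('x')): buffer="uvxbfxy" (len 7), cursors c1@3 c2@6, authorship ..1..2.
After op 2 (delete): buffer="uvbfy" (len 5), cursors c1@2 c2@4, authorship .....
After op 3 (insert('u')): buffer="uvubfuy" (len 7), cursors c1@3 c2@6, authorship ..1..2.
After op 4 (delete): buffer="uvbfy" (len 5), cursors c1@2 c2@4, authorship .....
After op 5 (insert('r')): buffer="uvrbfry" (len 7), cursors c1@3 c2@6, authorship ..1..2.
After op 6 (delete): buffer="uvbfy" (len 5), cursors c1@2 c2@4, authorship .....
After op 7 (delete): buffer="uby" (len 3), cursors c1@1 c2@2, authorship ...

Answer: 1 2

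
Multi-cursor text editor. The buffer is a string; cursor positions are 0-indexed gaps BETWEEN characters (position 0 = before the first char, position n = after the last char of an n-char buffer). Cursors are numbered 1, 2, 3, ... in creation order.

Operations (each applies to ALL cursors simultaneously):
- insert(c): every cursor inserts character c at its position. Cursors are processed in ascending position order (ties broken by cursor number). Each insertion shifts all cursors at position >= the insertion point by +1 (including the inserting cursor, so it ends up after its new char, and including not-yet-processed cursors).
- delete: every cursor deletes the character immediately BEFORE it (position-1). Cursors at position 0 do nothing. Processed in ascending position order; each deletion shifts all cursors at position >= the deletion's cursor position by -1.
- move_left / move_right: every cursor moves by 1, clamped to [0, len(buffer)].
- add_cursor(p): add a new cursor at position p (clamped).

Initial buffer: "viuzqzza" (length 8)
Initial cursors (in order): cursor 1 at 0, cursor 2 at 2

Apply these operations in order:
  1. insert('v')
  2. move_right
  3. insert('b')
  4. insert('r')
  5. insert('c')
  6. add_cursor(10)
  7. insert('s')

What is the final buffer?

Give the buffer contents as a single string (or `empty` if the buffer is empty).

Answer: vvbrcsivubrscszqzza

Derivation:
After op 1 (insert('v')): buffer="vvivuzqzza" (len 10), cursors c1@1 c2@4, authorship 1..2......
After op 2 (move_right): buffer="vvivuzqzza" (len 10), cursors c1@2 c2@5, authorship 1..2......
After op 3 (insert('b')): buffer="vvbivubzqzza" (len 12), cursors c1@3 c2@7, authorship 1.1.2.2.....
After op 4 (insert('r')): buffer="vvbrivubrzqzza" (len 14), cursors c1@4 c2@9, authorship 1.11.2.22.....
After op 5 (insert('c')): buffer="vvbrcivubrczqzza" (len 16), cursors c1@5 c2@11, authorship 1.111.2.222.....
After op 6 (add_cursor(10)): buffer="vvbrcivubrczqzza" (len 16), cursors c1@5 c3@10 c2@11, authorship 1.111.2.222.....
After op 7 (insert('s')): buffer="vvbrcsivubrscszqzza" (len 19), cursors c1@6 c3@12 c2@14, authorship 1.1111.2.22322.....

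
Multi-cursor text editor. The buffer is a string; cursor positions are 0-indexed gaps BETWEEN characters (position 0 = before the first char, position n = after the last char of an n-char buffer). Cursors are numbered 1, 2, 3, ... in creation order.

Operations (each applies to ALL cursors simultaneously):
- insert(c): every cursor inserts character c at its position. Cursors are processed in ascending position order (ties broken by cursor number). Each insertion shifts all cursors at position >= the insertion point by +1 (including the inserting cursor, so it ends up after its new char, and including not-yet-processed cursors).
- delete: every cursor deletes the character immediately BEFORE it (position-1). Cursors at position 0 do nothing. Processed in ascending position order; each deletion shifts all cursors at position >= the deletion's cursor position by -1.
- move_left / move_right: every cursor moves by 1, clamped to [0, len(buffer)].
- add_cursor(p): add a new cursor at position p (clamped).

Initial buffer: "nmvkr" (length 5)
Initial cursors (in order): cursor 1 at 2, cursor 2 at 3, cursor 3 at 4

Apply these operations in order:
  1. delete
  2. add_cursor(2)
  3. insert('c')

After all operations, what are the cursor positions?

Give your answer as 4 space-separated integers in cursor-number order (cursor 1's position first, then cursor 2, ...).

Answer: 4 4 4 6

Derivation:
After op 1 (delete): buffer="nr" (len 2), cursors c1@1 c2@1 c3@1, authorship ..
After op 2 (add_cursor(2)): buffer="nr" (len 2), cursors c1@1 c2@1 c3@1 c4@2, authorship ..
After op 3 (insert('c')): buffer="ncccrc" (len 6), cursors c1@4 c2@4 c3@4 c4@6, authorship .123.4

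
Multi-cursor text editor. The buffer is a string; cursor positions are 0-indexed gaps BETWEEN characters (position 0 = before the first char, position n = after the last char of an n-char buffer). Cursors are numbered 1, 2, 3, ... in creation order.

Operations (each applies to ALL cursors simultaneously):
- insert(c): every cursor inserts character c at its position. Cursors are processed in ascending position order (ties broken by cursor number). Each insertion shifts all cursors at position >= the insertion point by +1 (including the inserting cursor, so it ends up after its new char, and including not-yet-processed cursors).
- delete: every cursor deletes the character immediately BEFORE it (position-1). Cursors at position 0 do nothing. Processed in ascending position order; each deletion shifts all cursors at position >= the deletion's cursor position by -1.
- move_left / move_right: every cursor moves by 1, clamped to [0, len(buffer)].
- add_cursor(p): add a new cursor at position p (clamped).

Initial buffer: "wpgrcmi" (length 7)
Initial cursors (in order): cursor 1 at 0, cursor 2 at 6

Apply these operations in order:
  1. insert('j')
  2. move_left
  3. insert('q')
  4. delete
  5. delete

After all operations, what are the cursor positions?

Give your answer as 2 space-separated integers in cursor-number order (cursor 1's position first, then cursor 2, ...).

After op 1 (insert('j')): buffer="jwpgrcmji" (len 9), cursors c1@1 c2@8, authorship 1......2.
After op 2 (move_left): buffer="jwpgrcmji" (len 9), cursors c1@0 c2@7, authorship 1......2.
After op 3 (insert('q')): buffer="qjwpgrcmqji" (len 11), cursors c1@1 c2@9, authorship 11......22.
After op 4 (delete): buffer="jwpgrcmji" (len 9), cursors c1@0 c2@7, authorship 1......2.
After op 5 (delete): buffer="jwpgrcji" (len 8), cursors c1@0 c2@6, authorship 1.....2.

Answer: 0 6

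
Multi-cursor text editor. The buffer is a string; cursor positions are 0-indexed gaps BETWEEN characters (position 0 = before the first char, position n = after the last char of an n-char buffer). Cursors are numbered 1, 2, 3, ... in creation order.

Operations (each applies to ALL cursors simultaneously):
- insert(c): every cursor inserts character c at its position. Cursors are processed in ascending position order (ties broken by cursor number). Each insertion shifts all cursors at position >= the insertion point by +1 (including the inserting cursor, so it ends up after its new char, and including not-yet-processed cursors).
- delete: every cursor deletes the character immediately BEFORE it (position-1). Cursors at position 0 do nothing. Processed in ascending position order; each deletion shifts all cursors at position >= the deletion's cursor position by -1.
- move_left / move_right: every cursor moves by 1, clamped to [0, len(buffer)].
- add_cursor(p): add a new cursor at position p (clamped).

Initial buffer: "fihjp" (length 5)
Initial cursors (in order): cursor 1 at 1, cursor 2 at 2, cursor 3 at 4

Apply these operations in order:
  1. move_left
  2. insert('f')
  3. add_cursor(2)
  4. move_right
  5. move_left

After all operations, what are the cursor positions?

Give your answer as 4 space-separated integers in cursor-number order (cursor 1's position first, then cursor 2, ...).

Answer: 1 3 6 2

Derivation:
After op 1 (move_left): buffer="fihjp" (len 5), cursors c1@0 c2@1 c3@3, authorship .....
After op 2 (insert('f')): buffer="fffihfjp" (len 8), cursors c1@1 c2@3 c3@6, authorship 1.2..3..
After op 3 (add_cursor(2)): buffer="fffihfjp" (len 8), cursors c1@1 c4@2 c2@3 c3@6, authorship 1.2..3..
After op 4 (move_right): buffer="fffihfjp" (len 8), cursors c1@2 c4@3 c2@4 c3@7, authorship 1.2..3..
After op 5 (move_left): buffer="fffihfjp" (len 8), cursors c1@1 c4@2 c2@3 c3@6, authorship 1.2..3..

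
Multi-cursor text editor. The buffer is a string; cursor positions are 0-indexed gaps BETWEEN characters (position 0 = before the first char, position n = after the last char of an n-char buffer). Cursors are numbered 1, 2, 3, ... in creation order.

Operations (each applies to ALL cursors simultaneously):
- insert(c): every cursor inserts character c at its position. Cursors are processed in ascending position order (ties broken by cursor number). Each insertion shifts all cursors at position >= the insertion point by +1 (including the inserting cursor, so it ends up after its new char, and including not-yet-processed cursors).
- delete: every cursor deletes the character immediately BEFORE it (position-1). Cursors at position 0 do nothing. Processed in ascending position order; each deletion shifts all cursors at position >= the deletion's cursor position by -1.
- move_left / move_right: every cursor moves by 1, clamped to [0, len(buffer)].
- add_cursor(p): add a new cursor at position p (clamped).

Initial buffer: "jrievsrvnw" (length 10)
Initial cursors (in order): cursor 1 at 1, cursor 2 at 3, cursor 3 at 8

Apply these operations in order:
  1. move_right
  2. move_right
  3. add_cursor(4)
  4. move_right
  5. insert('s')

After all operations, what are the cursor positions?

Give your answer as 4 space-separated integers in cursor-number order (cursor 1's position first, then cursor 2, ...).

After op 1 (move_right): buffer="jrievsrvnw" (len 10), cursors c1@2 c2@4 c3@9, authorship ..........
After op 2 (move_right): buffer="jrievsrvnw" (len 10), cursors c1@3 c2@5 c3@10, authorship ..........
After op 3 (add_cursor(4)): buffer="jrievsrvnw" (len 10), cursors c1@3 c4@4 c2@5 c3@10, authorship ..........
After op 4 (move_right): buffer="jrievsrvnw" (len 10), cursors c1@4 c4@5 c2@6 c3@10, authorship ..........
After op 5 (insert('s')): buffer="jriesvsssrvnws" (len 14), cursors c1@5 c4@7 c2@9 c3@14, authorship ....1.4.2....3

Answer: 5 9 14 7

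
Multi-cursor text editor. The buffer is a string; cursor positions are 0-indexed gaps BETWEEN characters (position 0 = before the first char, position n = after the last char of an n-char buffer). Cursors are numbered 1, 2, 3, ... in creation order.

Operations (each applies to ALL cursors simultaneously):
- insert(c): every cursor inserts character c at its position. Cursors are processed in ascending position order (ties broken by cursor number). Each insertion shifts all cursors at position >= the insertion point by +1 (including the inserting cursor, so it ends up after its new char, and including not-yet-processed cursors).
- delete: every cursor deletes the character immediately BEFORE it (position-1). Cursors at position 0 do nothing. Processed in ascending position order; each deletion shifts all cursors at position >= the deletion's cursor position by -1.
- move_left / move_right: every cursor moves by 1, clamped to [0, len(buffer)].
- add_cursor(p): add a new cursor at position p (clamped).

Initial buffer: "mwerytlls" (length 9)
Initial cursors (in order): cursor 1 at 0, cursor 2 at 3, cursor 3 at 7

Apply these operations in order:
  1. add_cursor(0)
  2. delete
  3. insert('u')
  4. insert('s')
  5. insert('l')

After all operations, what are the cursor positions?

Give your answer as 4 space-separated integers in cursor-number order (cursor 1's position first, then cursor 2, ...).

After op 1 (add_cursor(0)): buffer="mwerytlls" (len 9), cursors c1@0 c4@0 c2@3 c3@7, authorship .........
After op 2 (delete): buffer="mwrytls" (len 7), cursors c1@0 c4@0 c2@2 c3@5, authorship .......
After op 3 (insert('u')): buffer="uumwurytuls" (len 11), cursors c1@2 c4@2 c2@5 c3@9, authorship 14..2...3..
After op 4 (insert('s')): buffer="uussmwusrytusls" (len 15), cursors c1@4 c4@4 c2@8 c3@13, authorship 1414..22...33..
After op 5 (insert('l')): buffer="uussllmwuslrytuslls" (len 19), cursors c1@6 c4@6 c2@11 c3@17, authorship 141414..222...333..

Answer: 6 11 17 6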